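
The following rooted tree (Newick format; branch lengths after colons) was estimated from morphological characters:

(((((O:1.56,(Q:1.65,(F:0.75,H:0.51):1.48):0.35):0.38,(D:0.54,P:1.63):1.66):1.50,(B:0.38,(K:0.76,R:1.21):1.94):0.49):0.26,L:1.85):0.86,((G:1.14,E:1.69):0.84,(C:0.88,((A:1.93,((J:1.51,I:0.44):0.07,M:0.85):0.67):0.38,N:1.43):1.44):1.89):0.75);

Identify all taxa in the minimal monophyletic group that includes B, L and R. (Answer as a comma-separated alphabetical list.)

B, D, F, H, K, L, O, P, Q, R

Tracing B: it sits inside (B,(K,R)).
Tracing L: it sits inside ((((O,(Q,(F,H))),(D,P)),(B,(K,R))),L).
Tracing R: it sits inside (K,R).
The smallest clade enclosing all 3 is ((((O,(Q,(F,H))),(D,P)),(B,(K,R))),L); the answer is its 10 terminal taxa in alphabetical order.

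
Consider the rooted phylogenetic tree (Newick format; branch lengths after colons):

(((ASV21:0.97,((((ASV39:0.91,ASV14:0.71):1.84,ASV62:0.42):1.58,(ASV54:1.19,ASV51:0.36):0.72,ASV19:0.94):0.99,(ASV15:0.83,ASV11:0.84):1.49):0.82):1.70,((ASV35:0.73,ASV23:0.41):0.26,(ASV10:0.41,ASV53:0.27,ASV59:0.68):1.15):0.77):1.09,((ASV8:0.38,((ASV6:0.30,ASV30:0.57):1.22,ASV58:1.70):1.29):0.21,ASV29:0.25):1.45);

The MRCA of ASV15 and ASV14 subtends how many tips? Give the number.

The MRCA of ASV15 and ASV14 is the node subtending ((((ASV39,ASV14),ASV62),(ASV54,ASV51),ASV19),(ASV15,ASV11)).
That clade contains 8 terminal taxa: ASV11, ASV14, ASV15, ASV19, ASV39, ASV51, ASV54, ASV62.

8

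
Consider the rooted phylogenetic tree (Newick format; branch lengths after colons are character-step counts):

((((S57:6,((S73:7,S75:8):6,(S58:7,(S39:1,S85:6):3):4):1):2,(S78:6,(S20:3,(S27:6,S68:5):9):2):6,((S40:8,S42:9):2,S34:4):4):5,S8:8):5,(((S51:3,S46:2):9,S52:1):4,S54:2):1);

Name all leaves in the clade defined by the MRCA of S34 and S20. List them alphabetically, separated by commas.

S20, S27, S34, S39, S40, S42, S57, S58, S68, S73, S75, S78, S85

Tracing S34: it sits inside ((S40,S42),S34).
Tracing S20: it sits inside (S20,(S27,S68)).
The smallest clade enclosing both is ((S57,((S73,S75),(S58,(S39,S85)))),(S78,(S20,(S27,S68))),((S40,S42),S34)); the answer is its 13 terminal taxa in alphabetical order.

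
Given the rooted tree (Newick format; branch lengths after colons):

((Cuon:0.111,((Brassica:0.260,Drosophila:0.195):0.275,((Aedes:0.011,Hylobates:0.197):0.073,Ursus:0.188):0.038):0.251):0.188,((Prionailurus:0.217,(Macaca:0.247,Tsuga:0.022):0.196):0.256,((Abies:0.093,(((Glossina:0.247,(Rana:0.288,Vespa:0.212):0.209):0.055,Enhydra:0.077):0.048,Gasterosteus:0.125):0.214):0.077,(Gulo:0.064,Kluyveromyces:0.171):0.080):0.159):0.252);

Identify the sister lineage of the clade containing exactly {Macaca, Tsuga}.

The clade containing exactly {Macaca, Tsuga} attaches to the tree at the node subtending (Prionailurus,(Macaca,Tsuga)).
The other lineage descending from that same node — the sister group — is the single tip Prionailurus.

Prionailurus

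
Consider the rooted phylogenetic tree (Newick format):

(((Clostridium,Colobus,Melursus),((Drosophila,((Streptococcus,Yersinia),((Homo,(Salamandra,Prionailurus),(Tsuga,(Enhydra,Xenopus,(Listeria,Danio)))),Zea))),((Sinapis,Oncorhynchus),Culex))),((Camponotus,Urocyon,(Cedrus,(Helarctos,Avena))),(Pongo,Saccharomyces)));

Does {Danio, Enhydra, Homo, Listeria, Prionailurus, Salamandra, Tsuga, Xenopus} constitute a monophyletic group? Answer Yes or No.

Yes

The most recent common ancestor of these taxa subtends (Homo,(Salamandra,Prionailurus),(Tsuga,(Enhydra,Xenopus,(Listeria,Danio)))).
That clade has exactly 8 tips — every listed taxon and nothing else — so the group is monophyletic.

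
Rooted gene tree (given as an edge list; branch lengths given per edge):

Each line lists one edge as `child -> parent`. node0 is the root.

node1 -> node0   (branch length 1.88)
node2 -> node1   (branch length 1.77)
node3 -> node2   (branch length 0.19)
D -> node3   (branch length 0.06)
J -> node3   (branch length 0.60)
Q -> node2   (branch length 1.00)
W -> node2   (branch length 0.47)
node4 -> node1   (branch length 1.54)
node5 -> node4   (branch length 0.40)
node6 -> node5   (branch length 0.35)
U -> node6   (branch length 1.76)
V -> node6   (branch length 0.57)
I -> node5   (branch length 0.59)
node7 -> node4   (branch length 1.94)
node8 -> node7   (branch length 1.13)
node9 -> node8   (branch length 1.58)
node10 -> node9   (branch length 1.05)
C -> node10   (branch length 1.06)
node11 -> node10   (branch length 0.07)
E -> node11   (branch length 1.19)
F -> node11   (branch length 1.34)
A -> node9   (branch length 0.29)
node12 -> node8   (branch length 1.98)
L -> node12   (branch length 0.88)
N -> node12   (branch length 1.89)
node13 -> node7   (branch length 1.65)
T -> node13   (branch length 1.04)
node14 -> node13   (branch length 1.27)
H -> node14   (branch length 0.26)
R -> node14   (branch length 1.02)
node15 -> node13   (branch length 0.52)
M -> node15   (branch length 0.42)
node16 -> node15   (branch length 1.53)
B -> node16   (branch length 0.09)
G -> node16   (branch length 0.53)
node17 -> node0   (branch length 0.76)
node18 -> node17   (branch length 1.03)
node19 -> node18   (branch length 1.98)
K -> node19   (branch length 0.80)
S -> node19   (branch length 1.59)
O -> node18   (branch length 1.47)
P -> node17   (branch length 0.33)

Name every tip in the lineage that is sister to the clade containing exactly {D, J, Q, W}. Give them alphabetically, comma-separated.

A, B, C, E, F, G, H, I, L, M, N, R, T, U, V

The clade containing exactly {D, J, Q, W} attaches to the tree at the node subtending (((D,J),Q,W),(((U,V),I),((((C,(E,F)),A),(L,N)),(T,(H,R),(M,(B,G)))))).
The other lineage descending from that same node — the sister group — is (((U,V),I),((((C,(E,F)),A),(L,N)),(T,(H,R),(M,(B,G))))); its 15 tips in alphabetical order are the answer.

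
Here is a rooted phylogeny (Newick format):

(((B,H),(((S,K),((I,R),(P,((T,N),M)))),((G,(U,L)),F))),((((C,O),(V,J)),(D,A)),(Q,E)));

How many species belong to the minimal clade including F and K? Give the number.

The MRCA of F and K is the node subtending (((S,K),((I,R),(P,((T,N),M)))),((G,(U,L)),F)).
That clade contains 12 terminal taxa: F, G, I, K, L, M, N, P, R, S, T, U.

12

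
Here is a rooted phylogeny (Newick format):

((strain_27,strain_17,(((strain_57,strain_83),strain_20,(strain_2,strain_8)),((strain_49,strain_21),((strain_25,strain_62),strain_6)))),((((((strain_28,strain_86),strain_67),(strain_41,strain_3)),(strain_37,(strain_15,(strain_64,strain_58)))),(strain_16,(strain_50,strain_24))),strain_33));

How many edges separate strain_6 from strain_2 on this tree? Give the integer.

6

The MRCA of strain_6 and strain_2 is the node subtending (((strain_57,strain_83),strain_20,(strain_2,strain_8)),((strain_49,strain_21),((strain_25,strain_62),strain_6))).
From strain_6 up to that node: 3 branches. From strain_2 up to the same node: 3 branches. Total: 3 + 3 = 6.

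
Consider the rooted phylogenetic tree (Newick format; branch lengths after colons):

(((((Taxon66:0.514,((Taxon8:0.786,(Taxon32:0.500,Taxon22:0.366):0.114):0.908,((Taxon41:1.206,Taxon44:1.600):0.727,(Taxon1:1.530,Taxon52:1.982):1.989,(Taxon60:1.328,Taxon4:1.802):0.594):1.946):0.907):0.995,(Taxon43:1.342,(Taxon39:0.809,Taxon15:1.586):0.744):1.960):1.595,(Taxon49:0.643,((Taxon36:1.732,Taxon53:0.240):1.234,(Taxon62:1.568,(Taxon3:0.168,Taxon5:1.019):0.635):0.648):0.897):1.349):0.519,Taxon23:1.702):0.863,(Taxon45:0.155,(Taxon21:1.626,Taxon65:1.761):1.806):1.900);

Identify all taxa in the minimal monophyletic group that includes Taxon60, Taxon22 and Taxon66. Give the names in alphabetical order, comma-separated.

Taxon1, Taxon22, Taxon32, Taxon4, Taxon41, Taxon44, Taxon52, Taxon60, Taxon66, Taxon8

Tracing Taxon60: it sits inside (Taxon60,Taxon4).
Tracing Taxon22: it sits inside (Taxon32,Taxon22).
Tracing Taxon66: it sits inside (Taxon66,((Taxon8,(Taxon32,Taxon22)),((Taxon41,Taxon44),(Taxon1,Taxon52),(Taxon60,Taxon4)))).
The smallest clade enclosing all 3 is (Taxon66,((Taxon8,(Taxon32,Taxon22)),((Taxon41,Taxon44),(Taxon1,Taxon52),(Taxon60,Taxon4)))); the answer is its 10 terminal taxa in alphabetical order.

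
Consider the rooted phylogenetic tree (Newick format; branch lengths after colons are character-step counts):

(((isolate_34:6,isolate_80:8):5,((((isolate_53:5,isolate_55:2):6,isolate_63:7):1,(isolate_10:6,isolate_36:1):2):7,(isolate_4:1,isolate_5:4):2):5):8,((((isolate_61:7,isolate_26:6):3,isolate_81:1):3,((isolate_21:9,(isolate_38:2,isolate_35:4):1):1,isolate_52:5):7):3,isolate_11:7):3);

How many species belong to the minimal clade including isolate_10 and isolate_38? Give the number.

17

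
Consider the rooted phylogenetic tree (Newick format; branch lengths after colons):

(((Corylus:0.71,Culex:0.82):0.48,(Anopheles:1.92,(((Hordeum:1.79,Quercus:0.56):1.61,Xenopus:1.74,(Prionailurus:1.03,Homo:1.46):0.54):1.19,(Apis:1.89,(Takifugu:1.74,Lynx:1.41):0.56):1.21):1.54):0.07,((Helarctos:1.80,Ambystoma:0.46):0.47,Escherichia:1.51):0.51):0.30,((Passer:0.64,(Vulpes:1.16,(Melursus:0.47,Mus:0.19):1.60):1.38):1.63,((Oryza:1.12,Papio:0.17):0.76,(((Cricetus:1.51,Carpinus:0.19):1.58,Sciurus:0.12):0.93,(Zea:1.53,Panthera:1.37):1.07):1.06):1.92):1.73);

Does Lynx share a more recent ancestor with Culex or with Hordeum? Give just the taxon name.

Hordeum

The MRCA of Lynx and Hordeum subtends (((Hordeum,Quercus),Xenopus,(Prionailurus,Homo)),(Apis,(Takifugu,Lynx))) (8 taxa).
The MRCA of Lynx and Culex subtends ((Corylus,Culex),(Anopheles,(((Hordeum,Quercus),Xenopus,(Prionailurus,Homo)),(Apis,(Takifugu,Lynx)))),((Helarctos,Ambystoma),Escherichia)) (14 taxa).
The first is nested inside the second, so Lynx shares a more recent common ancestor with Hordeum.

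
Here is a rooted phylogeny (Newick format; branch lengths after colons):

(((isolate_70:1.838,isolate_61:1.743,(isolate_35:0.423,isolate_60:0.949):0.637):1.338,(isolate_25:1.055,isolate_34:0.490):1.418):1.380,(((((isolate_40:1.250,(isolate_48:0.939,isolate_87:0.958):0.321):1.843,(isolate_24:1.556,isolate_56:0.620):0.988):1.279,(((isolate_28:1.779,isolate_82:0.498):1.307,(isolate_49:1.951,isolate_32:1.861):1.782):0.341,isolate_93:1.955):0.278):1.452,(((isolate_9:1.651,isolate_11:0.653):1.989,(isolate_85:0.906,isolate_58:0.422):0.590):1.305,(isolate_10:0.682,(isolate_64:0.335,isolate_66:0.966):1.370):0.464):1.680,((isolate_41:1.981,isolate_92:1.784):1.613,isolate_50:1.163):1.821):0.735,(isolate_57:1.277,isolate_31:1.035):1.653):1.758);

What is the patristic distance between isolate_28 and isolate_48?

8.087

The path runs isolate_28 → … → MRCA → … → isolate_48; the MRCA is the node subtending (((isolate_40,(isolate_48,isolate_87)),(isolate_24,isolate_56)),(((isolate_28,isolate_82),(isolate_49,isolate_32)),isolate_93)).
Branch lengths along that path: 1.779 + 1.307 + 0.341 + 0.278 + 1.279 + 1.843 + 0.321 + 0.939 = 8.087.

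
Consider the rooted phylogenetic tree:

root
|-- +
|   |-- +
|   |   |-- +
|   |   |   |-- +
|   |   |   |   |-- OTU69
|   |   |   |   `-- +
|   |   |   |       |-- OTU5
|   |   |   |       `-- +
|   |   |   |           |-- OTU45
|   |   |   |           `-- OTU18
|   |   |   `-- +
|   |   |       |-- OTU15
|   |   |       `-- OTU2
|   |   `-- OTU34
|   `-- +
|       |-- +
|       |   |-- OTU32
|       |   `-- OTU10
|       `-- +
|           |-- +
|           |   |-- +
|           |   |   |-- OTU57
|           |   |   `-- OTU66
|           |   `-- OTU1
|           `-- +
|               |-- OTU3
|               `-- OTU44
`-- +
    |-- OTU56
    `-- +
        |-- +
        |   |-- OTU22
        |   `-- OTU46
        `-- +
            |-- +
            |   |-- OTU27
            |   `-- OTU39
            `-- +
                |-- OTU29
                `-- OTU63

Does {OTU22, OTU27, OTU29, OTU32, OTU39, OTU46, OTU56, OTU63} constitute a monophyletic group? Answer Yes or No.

No

The MRCA of the listed taxa is the root, so the smallest clade containing them is the whole tree.
That clade also contains OTU1, OTU10, OTU15, OTU18, OTU2, OTU3, OTU34, OTU44, OTU45, OTU5, OTU57, OTU66, OTU69, which are not in the proposed group, so the group is not monophyletic.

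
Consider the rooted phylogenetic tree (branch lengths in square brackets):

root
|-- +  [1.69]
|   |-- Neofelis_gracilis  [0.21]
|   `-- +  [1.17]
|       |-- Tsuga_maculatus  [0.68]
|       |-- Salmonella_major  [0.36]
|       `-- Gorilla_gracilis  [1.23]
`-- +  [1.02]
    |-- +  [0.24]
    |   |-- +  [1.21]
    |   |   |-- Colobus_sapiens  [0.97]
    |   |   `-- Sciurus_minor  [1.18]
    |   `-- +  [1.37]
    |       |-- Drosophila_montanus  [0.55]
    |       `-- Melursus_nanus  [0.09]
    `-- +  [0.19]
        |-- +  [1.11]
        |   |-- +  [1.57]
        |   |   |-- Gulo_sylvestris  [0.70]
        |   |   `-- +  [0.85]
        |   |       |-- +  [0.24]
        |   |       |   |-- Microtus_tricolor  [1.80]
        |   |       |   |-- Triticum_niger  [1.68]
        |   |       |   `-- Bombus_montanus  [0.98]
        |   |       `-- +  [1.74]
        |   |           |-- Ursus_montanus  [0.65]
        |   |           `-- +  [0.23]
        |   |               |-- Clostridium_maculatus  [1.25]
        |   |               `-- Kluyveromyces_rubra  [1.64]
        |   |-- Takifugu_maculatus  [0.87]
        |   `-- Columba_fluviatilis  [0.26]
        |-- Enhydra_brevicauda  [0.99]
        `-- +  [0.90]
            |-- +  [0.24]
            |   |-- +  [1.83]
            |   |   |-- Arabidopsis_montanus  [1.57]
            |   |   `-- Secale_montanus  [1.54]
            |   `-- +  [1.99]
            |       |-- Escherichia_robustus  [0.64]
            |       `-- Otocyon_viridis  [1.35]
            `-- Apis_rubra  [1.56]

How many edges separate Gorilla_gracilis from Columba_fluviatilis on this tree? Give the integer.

The MRCA of Gorilla_gracilis and Columba_fluviatilis is the root of the tree.
From Gorilla_gracilis up to that node: 3 branches. From Columba_fluviatilis up to the same node: 4 branches. Total: 3 + 4 = 7.

7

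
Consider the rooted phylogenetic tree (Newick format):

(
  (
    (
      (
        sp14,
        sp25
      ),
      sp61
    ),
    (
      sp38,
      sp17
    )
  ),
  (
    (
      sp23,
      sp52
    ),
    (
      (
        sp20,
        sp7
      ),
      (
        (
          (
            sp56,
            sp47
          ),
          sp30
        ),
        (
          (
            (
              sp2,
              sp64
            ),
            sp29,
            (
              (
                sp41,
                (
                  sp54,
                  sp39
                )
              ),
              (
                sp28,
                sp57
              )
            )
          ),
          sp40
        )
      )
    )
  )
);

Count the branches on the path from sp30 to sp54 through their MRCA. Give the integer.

8

The MRCA of sp30 and sp54 is the node subtending (((sp56,sp47),sp30),(((sp2,sp64),sp29,((sp41,(sp54,sp39)),(sp28,sp57))),sp40)).
From sp30 up to that node: 2 branches. From sp54 up to the same node: 6 branches. Total: 2 + 6 = 8.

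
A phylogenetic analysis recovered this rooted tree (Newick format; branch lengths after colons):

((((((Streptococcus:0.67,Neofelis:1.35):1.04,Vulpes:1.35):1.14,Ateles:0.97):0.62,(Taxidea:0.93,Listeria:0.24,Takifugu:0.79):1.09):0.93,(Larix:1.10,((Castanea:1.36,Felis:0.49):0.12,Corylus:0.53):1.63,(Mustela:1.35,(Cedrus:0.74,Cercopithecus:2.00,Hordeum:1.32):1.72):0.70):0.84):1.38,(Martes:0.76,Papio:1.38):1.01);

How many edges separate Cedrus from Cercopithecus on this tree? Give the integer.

2

The MRCA of Cedrus and Cercopithecus is the node subtending (Cedrus,Cercopithecus,Hordeum).
From Cedrus up to that node: 1 branch. From Cercopithecus up to the same node: 1 branch. Total: 1 + 1 = 2.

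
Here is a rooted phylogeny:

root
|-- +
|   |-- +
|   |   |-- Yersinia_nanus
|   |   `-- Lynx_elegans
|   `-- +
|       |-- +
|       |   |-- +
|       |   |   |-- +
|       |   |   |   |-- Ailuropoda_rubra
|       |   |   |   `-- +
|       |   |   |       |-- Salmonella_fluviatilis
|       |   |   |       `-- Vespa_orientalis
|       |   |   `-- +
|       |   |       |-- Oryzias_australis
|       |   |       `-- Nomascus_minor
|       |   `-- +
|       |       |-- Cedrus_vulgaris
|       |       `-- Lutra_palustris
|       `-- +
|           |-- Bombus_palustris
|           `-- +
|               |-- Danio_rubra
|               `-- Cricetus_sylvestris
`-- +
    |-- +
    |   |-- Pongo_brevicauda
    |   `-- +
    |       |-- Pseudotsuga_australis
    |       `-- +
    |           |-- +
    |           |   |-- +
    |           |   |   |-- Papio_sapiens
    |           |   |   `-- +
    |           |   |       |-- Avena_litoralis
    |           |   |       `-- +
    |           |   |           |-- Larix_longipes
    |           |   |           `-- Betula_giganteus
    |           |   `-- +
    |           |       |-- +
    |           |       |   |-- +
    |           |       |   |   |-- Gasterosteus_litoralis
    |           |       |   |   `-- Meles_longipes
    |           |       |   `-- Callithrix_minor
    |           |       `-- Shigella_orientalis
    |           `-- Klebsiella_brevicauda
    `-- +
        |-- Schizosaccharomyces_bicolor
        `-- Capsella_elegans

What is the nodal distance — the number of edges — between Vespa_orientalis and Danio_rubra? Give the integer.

8

The MRCA of Vespa_orientalis and Danio_rubra is the node subtending ((((Ailuropoda_rubra,(Salmonella_fluviatilis,Vespa_orientalis)),(Oryzias_australis,Nomascus_minor)),(Cedrus_vulgaris,Lutra_palustris)),(Bombus_palustris,(Danio_rubra,Cricetus_sylvestris))).
From Vespa_orientalis up to that node: 5 branches. From Danio_rubra up to the same node: 3 branches. Total: 5 + 3 = 8.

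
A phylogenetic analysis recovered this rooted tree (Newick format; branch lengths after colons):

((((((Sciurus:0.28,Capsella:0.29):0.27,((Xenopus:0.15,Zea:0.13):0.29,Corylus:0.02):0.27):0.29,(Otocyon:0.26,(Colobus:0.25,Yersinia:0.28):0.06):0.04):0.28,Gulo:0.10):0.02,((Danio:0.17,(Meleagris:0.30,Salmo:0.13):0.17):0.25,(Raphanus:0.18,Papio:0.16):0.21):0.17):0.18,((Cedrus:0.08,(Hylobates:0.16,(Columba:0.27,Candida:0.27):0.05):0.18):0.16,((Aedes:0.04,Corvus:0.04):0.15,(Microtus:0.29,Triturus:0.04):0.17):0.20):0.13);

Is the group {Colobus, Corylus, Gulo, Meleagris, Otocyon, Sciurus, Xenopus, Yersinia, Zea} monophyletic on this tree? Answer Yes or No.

No

The MRCA of the listed taxa subtends (((((Sciurus,Capsella),((Xenopus,Zea),Corylus)),(Otocyon,(Colobus,Yersinia))),Gulo),((Danio,(Meleagris,Salmo)),(Raphanus,Papio))).
That clade also contains Capsella, Danio, Papio, Raphanus, Salmo, which are not in the proposed group, so the group is not monophyletic.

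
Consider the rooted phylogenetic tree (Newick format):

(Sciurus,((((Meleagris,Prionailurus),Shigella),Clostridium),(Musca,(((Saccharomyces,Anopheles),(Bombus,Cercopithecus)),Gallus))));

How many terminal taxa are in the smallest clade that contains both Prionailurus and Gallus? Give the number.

The MRCA of Prionailurus and Gallus is the node subtending ((((Meleagris,Prionailurus),Shigella),Clostridium),(Musca,(((Saccharomyces,Anopheles),(Bombus,Cercopithecus)),Gallus))).
That clade contains 10 terminal taxa: Anopheles, Bombus, Cercopithecus, Clostridium, Gallus, Meleagris, Musca, Prionailurus, Saccharomyces, Shigella.

10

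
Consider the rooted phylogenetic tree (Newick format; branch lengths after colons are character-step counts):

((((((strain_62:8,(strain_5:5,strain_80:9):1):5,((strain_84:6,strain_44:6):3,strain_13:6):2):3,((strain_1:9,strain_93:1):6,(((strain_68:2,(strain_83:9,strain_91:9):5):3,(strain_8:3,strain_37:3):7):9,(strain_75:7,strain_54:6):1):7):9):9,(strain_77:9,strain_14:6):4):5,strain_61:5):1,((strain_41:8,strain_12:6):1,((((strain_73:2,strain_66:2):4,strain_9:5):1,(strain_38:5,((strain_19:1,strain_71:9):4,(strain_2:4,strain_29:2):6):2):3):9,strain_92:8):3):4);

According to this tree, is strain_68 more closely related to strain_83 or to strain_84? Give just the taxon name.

The MRCA of strain_68 and strain_83 subtends (strain_68,(strain_83,strain_91)) (3 taxa).
The MRCA of strain_68 and strain_84 subtends (((strain_62,(strain_5,strain_80)),((strain_84,strain_44),strain_13)),((strain_1,strain_93),(((strain_68,(strain_83,strain_91)),(strain_8,strain_37)),(strain_75,strain_54)))) (15 taxa).
The first is nested inside the second, so strain_68 shares a more recent common ancestor with strain_83.

strain_83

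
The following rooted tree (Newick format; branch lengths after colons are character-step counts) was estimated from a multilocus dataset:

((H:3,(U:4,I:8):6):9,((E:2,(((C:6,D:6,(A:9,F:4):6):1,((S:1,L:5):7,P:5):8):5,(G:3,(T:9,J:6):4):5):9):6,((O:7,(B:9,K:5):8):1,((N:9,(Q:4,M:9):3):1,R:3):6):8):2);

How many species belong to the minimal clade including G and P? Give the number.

The MRCA of G and P is the node subtending (((C,D,(A,F)),((S,L),P)),(G,(T,J))).
That clade contains 10 terminal taxa: A, C, D, F, G, J, L, P, S, T.

10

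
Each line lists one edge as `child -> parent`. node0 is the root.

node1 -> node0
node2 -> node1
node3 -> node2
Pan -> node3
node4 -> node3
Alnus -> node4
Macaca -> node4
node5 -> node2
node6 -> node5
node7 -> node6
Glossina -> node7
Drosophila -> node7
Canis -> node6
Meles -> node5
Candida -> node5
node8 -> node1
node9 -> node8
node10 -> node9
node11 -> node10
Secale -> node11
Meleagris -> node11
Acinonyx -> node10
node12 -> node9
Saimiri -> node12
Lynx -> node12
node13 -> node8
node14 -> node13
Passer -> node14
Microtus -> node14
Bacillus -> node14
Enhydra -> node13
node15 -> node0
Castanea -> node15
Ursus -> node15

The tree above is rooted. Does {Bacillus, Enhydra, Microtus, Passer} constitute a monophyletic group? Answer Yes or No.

Yes

The most recent common ancestor of these taxa subtends ((Passer,Microtus,Bacillus),Enhydra).
That clade has exactly 4 tips — every listed taxon and nothing else — so the group is monophyletic.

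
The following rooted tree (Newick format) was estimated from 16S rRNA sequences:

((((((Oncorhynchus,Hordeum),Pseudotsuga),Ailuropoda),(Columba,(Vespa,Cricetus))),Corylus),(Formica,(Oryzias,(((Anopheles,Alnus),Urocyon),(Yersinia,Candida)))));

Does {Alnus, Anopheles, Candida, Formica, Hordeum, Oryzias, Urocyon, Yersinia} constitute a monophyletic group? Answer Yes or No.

No

The MRCA of the listed taxa is the root, so the smallest clade containing them is the whole tree.
That clade also contains Ailuropoda, Columba, Corylus, Cricetus, Oncorhynchus, Pseudotsuga, Vespa, which are not in the proposed group, so the group is not monophyletic.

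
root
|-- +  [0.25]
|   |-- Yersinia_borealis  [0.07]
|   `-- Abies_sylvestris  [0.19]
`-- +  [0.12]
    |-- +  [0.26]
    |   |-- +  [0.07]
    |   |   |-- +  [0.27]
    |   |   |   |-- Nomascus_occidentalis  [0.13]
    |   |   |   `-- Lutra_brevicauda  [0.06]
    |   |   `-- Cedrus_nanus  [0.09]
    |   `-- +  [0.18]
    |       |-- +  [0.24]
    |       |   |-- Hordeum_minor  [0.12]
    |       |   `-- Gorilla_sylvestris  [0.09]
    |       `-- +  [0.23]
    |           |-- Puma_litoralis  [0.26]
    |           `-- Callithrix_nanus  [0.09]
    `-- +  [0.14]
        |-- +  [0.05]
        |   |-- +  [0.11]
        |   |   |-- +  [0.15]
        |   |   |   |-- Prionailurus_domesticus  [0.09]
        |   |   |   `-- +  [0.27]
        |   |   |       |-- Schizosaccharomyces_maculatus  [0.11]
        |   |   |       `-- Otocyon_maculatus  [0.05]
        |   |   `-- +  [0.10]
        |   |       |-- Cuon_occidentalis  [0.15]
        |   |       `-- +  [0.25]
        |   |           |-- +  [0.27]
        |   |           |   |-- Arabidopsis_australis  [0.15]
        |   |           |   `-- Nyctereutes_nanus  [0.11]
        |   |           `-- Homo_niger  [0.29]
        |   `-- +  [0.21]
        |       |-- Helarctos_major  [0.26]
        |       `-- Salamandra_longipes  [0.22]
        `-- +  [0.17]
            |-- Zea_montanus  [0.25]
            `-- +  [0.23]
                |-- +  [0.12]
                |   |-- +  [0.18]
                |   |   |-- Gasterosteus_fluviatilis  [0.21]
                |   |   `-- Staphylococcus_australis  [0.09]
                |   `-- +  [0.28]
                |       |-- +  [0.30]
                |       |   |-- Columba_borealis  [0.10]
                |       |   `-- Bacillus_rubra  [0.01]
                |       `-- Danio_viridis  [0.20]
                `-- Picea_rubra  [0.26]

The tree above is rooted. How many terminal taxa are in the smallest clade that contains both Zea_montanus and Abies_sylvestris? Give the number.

The MRCA of Zea_montanus and Abies_sylvestris is the root, so the clade is the entire tree.
That clade contains 25 terminal taxa: Abies_sylvestris, Arabidopsis_australis, Bacillus_rubra, Callithrix_nanus, Cedrus_nanus, Columba_borealis, Cuon_occidentalis, Danio_viridis, Gasterosteus_fluviatilis, Gorilla_sylvestris, Helarctos_major, Homo_niger, Hordeum_minor, Lutra_brevicauda, Nomascus_occidentalis, Nyctereutes_nanus, Otocyon_maculatus, Picea_rubra, Prionailurus_domesticus, Puma_litoralis, Salamandra_longipes, Schizosaccharomyces_maculatus, Staphylococcus_australis, Yersinia_borealis, Zea_montanus.

25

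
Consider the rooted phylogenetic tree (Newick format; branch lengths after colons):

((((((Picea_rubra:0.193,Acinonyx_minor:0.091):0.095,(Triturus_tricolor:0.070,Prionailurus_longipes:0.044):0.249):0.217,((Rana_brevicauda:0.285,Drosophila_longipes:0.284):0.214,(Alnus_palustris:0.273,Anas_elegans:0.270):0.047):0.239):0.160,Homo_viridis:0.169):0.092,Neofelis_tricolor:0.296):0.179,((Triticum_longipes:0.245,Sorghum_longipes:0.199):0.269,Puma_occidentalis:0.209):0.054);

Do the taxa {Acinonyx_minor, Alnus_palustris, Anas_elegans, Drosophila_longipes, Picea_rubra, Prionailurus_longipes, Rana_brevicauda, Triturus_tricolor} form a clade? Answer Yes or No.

The most recent common ancestor of these taxa subtends (((Picea_rubra,Acinonyx_minor),(Triturus_tricolor,Prionailurus_longipes)),((Rana_brevicauda,Drosophila_longipes),(Alnus_palustris,Anas_elegans))).
That clade has exactly 8 tips — every listed taxon and nothing else — so the group is monophyletic.

Yes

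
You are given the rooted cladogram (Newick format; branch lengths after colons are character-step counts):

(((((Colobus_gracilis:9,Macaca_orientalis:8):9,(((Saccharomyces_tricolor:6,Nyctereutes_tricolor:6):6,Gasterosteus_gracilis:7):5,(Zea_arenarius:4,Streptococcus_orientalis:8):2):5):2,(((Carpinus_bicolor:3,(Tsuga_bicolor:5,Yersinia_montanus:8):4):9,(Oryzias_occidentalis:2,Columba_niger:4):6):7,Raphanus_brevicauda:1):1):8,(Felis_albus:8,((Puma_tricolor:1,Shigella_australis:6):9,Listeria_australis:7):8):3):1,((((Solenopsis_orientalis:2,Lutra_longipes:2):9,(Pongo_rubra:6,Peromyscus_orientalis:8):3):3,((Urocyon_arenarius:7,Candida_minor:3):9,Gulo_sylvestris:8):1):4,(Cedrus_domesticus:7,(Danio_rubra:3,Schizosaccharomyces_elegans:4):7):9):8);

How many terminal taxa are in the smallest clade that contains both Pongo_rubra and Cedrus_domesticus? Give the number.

10

The MRCA of Pongo_rubra and Cedrus_domesticus is the node subtending ((((Solenopsis_orientalis,Lutra_longipes),(Pongo_rubra,Peromyscus_orientalis)),((Urocyon_arenarius,Candida_minor),Gulo_sylvestris)),(Cedrus_domesticus,(Danio_rubra,Schizosaccharomyces_elegans))).
That clade contains 10 terminal taxa: Candida_minor, Cedrus_domesticus, Danio_rubra, Gulo_sylvestris, Lutra_longipes, Peromyscus_orientalis, Pongo_rubra, Schizosaccharomyces_elegans, Solenopsis_orientalis, Urocyon_arenarius.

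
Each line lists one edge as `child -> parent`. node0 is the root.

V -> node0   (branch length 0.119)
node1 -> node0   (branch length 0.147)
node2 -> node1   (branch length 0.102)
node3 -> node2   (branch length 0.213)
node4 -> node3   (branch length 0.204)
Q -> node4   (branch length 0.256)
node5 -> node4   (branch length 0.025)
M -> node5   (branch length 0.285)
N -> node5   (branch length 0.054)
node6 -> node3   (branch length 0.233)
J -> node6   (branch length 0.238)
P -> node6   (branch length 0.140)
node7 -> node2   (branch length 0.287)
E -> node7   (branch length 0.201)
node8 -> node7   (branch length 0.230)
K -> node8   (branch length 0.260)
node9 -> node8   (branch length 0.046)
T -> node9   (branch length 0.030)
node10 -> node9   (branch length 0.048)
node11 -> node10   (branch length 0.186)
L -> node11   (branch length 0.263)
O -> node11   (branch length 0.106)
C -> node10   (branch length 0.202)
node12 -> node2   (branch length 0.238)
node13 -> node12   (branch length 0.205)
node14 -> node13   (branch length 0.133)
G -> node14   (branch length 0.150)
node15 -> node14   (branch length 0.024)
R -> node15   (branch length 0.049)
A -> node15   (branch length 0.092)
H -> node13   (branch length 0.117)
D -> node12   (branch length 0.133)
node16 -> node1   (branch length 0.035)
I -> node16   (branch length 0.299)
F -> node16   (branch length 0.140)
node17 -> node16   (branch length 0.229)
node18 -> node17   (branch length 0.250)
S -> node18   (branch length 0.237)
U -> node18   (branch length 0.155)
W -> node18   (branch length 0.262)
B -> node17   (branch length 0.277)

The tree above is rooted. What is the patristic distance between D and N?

0.867

The path runs D → … → MRCA → … → N; the MRCA is the node subtending (((Q,(M,N)),(J,P)),(E,(K,(T,((L,O),C)))),(((G,(R,A)),H),D)).
Branch lengths along that path: 0.133 + 0.238 + 0.213 + 0.204 + 0.025 + 0.054 = 0.867.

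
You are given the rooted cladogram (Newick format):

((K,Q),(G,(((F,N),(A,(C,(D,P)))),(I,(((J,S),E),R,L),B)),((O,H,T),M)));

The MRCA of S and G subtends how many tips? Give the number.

The MRCA of S and G is the node subtending (G,(((F,N),(A,(C,(D,P)))),(I,(((J,S),E),R,L),B)),((O,H,T),M)).
That clade contains 18 terminal taxa: A, B, C, D, E, F, G, H, I, J, L, M, N, O, P, R, S, T.

18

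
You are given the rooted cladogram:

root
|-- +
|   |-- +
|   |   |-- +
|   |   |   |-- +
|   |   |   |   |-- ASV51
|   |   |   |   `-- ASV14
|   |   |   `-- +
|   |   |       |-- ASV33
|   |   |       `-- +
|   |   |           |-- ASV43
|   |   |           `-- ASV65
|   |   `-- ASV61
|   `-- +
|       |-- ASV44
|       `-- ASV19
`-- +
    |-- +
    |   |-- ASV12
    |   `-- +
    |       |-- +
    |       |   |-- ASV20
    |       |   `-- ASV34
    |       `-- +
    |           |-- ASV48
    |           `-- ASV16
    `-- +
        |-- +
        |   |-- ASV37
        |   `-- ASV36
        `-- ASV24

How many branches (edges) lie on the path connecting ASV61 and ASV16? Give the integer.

8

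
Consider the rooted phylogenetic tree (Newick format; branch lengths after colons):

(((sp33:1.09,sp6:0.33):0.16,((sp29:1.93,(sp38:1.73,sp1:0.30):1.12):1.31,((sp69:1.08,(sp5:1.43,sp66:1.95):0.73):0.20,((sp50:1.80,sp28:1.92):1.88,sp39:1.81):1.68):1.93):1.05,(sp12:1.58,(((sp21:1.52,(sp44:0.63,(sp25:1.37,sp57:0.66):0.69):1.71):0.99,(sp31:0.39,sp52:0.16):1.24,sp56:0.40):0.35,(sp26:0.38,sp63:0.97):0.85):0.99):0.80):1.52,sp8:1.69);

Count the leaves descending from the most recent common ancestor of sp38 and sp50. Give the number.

The MRCA of sp38 and sp50 is the node subtending ((sp29,(sp38,sp1)),((sp69,(sp5,sp66)),((sp50,sp28),sp39))).
That clade contains 9 terminal taxa: sp1, sp28, sp29, sp38, sp39, sp5, sp50, sp66, sp69.

9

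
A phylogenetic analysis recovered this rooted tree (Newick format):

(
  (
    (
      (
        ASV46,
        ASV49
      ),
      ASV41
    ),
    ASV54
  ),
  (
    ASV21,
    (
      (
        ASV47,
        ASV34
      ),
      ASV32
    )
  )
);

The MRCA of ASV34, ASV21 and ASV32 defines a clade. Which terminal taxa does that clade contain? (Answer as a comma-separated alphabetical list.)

ASV21, ASV32, ASV34, ASV47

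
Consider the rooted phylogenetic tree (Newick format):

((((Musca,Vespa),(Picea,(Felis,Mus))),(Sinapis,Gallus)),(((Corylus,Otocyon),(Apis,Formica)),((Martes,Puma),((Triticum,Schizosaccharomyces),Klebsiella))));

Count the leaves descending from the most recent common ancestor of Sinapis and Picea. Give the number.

7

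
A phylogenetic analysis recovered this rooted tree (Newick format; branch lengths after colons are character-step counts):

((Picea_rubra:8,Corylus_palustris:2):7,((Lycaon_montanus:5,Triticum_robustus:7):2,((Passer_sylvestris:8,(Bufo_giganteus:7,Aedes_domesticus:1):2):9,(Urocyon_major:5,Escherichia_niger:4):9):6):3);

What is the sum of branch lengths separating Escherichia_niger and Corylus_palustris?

The path runs Escherichia_niger → … → MRCA → … → Corylus_palustris; the MRCA is the root of the tree.
Branch lengths along that path: 4 + 9 + 6 + 3 + 7 + 2 = 31.

31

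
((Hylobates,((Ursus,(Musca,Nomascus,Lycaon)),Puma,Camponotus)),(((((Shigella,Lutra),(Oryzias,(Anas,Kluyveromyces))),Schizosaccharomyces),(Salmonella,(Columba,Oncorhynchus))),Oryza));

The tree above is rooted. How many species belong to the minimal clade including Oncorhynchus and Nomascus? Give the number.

The MRCA of Oncorhynchus and Nomascus is the root, so the clade is the entire tree.
That clade contains 17 terminal taxa: Anas, Camponotus, Columba, Hylobates, Kluyveromyces, Lutra, Lycaon, Musca, Nomascus, Oncorhynchus, Oryza, Oryzias, Puma, Salmonella, Schizosaccharomyces, Shigella, Ursus.

17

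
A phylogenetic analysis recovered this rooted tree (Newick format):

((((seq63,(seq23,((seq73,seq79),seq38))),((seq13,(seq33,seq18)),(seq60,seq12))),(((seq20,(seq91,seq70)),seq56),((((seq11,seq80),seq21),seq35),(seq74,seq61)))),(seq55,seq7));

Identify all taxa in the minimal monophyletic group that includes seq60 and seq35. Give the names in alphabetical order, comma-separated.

Tracing seq60: it sits inside (seq60,seq12).
Tracing seq35: it sits inside (((seq11,seq80),seq21),seq35).
The smallest clade enclosing both is (((seq63,(seq23,((seq73,seq79),seq38))),((seq13,(seq33,seq18)),(seq60,seq12))),(((seq20,(seq91,seq70)),seq56),((((seq11,seq80),seq21),seq35),(seq74,seq61)))); the answer is its 20 terminal taxa in alphabetical order.

seq11, seq12, seq13, seq18, seq20, seq21, seq23, seq33, seq35, seq38, seq56, seq60, seq61, seq63, seq70, seq73, seq74, seq79, seq80, seq91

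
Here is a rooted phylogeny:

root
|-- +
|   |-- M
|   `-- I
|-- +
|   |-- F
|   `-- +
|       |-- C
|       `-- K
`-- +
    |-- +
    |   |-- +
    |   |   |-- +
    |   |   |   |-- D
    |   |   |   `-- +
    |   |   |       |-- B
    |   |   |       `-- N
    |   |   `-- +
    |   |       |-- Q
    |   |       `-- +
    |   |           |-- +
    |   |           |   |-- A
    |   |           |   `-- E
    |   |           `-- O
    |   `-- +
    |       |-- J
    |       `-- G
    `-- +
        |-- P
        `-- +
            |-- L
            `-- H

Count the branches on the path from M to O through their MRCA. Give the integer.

The MRCA of M and O is the root of the tree.
From M up to that node: 2 branches. From O up to the same node: 6 branches. Total: 2 + 6 = 8.

8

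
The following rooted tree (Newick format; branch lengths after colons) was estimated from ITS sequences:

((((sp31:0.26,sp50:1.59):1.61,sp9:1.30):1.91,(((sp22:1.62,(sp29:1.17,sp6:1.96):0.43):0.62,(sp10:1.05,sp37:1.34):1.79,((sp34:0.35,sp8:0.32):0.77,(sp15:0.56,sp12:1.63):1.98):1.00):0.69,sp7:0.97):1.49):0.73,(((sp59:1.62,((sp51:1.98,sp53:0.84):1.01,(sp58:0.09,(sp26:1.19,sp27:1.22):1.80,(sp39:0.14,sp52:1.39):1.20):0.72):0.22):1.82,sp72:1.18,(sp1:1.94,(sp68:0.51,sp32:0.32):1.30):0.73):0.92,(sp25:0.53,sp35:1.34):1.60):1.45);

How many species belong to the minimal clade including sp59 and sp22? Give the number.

27

The MRCA of sp59 and sp22 is the root, so the clade is the entire tree.
That clade contains 27 terminal taxa: sp1, sp10, sp12, sp15, sp22, sp25, sp26, sp27, sp29, sp31, sp32, sp34, sp35, sp37, sp39, sp50, sp51, sp52, sp53, sp58, sp59, sp6, sp68, sp7, sp72, sp8, sp9.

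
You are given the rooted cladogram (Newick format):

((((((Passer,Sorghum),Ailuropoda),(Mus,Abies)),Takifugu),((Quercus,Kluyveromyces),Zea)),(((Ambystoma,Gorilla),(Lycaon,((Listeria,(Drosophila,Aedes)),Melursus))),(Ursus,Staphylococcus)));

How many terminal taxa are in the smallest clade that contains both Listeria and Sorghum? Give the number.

18

The MRCA of Listeria and Sorghum is the root, so the clade is the entire tree.
That clade contains 18 terminal taxa: Abies, Aedes, Ailuropoda, Ambystoma, Drosophila, Gorilla, Kluyveromyces, Listeria, Lycaon, Melursus, Mus, Passer, Quercus, Sorghum, Staphylococcus, Takifugu, Ursus, Zea.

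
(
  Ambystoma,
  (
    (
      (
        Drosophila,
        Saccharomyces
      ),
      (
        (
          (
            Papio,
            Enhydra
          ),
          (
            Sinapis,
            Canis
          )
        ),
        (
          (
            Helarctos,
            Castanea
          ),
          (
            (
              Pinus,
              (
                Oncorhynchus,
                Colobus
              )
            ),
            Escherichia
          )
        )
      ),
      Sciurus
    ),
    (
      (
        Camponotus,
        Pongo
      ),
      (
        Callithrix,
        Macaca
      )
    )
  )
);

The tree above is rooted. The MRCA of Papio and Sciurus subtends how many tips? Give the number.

13

The MRCA of Papio and Sciurus is the node subtending ((Drosophila,Saccharomyces),(((Papio,Enhydra),(Sinapis,Canis)),((Helarctos,Castanea),((Pinus,(Oncorhynchus,Colobus)),Escherichia))),Sciurus).
That clade contains 13 terminal taxa: Canis, Castanea, Colobus, Drosophila, Enhydra, Escherichia, Helarctos, Oncorhynchus, Papio, Pinus, Saccharomyces, Sciurus, Sinapis.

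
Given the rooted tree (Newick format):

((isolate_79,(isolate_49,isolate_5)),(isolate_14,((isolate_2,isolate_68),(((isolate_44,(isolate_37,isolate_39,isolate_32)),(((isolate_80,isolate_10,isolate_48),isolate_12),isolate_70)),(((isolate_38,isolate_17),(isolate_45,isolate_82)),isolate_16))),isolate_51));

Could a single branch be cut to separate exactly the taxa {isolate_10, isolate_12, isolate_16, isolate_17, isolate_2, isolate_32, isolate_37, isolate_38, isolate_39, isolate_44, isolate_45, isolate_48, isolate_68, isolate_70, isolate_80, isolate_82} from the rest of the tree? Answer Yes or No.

The most recent common ancestor of these taxa subtends ((isolate_2,isolate_68),(((isolate_44,(isolate_37,isolate_39,isolate_32)),(((isolate_80,isolate_10,isolate_48),isolate_12),isolate_70)),(((isolate_38,isolate_17),(isolate_45,isolate_82)),isolate_16))).
That clade has exactly 16 tips — every listed taxon and nothing else — so the group is monophyletic.

Yes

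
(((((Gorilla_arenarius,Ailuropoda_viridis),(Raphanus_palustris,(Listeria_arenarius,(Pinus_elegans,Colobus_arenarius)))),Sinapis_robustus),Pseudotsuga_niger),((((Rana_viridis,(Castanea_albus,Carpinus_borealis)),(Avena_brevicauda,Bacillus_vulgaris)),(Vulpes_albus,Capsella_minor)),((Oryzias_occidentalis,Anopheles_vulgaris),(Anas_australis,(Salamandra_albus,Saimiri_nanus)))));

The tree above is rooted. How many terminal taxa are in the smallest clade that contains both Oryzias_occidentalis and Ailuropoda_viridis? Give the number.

The MRCA of Oryzias_occidentalis and Ailuropoda_viridis is the root, so the clade is the entire tree.
That clade contains 20 terminal taxa: Ailuropoda_viridis, Anas_australis, Anopheles_vulgaris, Avena_brevicauda, Bacillus_vulgaris, Capsella_minor, Carpinus_borealis, Castanea_albus, Colobus_arenarius, Gorilla_arenarius, Listeria_arenarius, Oryzias_occidentalis, Pinus_elegans, Pseudotsuga_niger, Rana_viridis, Raphanus_palustris, Saimiri_nanus, Salamandra_albus, Sinapis_robustus, Vulpes_albus.

20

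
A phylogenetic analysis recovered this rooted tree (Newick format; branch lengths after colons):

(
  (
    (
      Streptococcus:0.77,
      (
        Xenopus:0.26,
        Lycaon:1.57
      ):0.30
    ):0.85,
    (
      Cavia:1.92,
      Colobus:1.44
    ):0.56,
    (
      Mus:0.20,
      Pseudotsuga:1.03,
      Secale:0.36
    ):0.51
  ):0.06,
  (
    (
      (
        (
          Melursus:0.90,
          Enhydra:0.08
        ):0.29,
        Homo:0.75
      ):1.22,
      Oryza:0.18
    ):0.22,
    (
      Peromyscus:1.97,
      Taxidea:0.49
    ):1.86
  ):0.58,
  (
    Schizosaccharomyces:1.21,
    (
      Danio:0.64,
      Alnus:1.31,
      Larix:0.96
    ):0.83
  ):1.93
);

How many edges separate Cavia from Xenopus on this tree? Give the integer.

5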